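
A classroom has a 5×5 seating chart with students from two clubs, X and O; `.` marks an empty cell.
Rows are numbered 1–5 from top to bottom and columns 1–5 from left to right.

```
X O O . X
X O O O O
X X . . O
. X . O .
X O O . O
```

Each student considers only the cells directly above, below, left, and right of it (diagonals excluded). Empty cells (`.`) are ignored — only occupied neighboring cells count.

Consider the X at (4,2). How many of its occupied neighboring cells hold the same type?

Occupied neighbors of (4,2): (3,2)=X, (5,2)=O.
Same type (X): 1 of 2.

1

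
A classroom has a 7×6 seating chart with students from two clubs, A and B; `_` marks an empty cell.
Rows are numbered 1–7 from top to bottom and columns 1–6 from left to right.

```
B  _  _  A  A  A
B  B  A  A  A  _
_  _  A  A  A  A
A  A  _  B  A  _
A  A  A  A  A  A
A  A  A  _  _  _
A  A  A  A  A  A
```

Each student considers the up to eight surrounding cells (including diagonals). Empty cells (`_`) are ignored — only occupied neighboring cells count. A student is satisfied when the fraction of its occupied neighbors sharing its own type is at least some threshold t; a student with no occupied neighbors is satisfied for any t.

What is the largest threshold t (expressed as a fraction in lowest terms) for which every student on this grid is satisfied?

0/1

(1,1)B 2/2
(1,4)A 4/4
(1,5)A 4/4
(1,6)A 2/2
(2,1)B 2/2
(2,2)B 2/4
(2,3)A 4/5
(2,4)A 7/7
(2,5)A 7/7
(3,3)A 4/6
(3,4)A 6/7
(3,5)A 5/6
(3,6)A 3/3
(4,1)A 3/3
(4,2)A 5/5
(4,4)B 0/7
(4,5)A 6/7
(5,1)A 5/5
(5,2)A 7/7
(5,3)A 5/6
(5,4)A 4/5
(5,5)A 3/4
(5,6)A 2/2
(6,1)A 5/5
(6,2)A 8/8
(6,3)A 7/7
(7,1)A 3/3
(7,2)A 5/5
(7,3)A 4/4
(7,4)A 3/3
(7,5)A 2/2
(7,6)A 1/1
The smallest same-type fraction is 0/7 at (4,4), which reduces to 0/1. Any threshold above that leaves this student unsatisfied.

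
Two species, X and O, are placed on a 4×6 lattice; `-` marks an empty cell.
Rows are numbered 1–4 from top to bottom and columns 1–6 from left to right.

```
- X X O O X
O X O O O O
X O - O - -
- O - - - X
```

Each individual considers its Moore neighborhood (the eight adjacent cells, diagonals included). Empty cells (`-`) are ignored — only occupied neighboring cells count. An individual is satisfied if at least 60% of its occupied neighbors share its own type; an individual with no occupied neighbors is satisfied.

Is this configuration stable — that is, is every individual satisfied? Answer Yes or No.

No

Row 1: (1,2)X 2/4 not · (1,3)X 2/5 not · (1,4)O 4/5 satisfied · (1,5)O 4/5 satisfied · (1,6)X 0/3 not
Row 2: (2,1)O 1/4 not · (2,2)X 3/6 not · (2,3)O 4/7 not · (2,4)O 5/6 satisfied · (2,5)O 5/6 satisfied · (2,6)O 2/3 satisfied
Row 3: (3,1)X 1/4 not · (3,2)O 3/5 satisfied · (3,4)O 3/3 satisfied
Row 4: (4,2)O 1/2 not · (4,6)X 0/0 satisfied
For instance (1,2) has only 2/4 same-type neighbors, below 3/5.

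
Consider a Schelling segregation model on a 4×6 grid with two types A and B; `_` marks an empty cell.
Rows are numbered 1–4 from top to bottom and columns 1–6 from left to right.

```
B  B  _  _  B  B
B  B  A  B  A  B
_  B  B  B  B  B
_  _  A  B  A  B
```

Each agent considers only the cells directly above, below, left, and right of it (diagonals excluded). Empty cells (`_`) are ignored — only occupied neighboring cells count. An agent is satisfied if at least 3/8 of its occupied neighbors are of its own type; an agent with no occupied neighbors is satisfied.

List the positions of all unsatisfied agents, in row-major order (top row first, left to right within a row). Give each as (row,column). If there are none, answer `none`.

(2,3), (2,4), (2,5), (4,3), (4,4), (4,5)

(1,1)B 2/2 satisfied
(1,2)B 2/2 satisfied
(1,5)B 1/2 satisfied
(1,6)B 2/2 satisfied
(2,1)B 2/2 satisfied
(2,2)B 3/4 satisfied
(2,3)A 0/3 not
(2,4)B 1/3 not
(2,5)A 0/4 not
(2,6)B 2/3 satisfied
(3,2)B 2/2 satisfied
(3,3)B 2/4 satisfied
(3,4)B 4/4 satisfied
(3,5)B 2/4 satisfied
(3,6)B 3/3 satisfied
(4,3)A 0/2 not
(4,4)B 1/3 not
(4,5)A 0/3 not
(4,6)B 1/2 satisfied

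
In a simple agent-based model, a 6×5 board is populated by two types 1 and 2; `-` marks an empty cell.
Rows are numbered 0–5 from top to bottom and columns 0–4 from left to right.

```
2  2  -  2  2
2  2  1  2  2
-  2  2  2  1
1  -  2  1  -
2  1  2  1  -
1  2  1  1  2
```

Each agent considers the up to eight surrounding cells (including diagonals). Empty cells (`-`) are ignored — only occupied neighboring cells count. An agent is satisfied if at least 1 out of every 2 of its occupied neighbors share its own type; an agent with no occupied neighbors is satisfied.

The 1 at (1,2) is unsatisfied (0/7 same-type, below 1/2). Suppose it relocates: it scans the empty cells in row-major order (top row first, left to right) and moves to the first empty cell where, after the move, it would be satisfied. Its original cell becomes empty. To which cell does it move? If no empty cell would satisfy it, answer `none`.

Vacating (1,2). Empty cells in order:
  (0,2): 0/4 same-type → still unsatisfied.
  (2,0): 1/4 same-type → still unsatisfied.
  (3,1): 2/7 same-type → still unsatisfied.
  (3,4): 3/4 same-type → satisfied — stop here.

(3,4)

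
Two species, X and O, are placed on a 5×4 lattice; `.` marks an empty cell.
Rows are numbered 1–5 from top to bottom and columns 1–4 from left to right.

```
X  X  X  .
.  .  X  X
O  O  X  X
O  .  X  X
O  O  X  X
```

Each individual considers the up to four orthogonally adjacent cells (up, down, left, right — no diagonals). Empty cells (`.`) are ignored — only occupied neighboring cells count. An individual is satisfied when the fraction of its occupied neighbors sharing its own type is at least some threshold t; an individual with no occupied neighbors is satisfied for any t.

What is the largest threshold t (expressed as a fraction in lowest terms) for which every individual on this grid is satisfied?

(1,1)X 1/1
(1,2)X 2/2
(1,3)X 2/2
(2,3)X 3/3
(2,4)X 2/2
(3,1)O 2/2
(3,2)O 1/2
(3,3)X 3/4
(3,4)X 3/3
(4,1)O 2/2
(4,3)X 3/3
(4,4)X 3/3
(5,1)O 2/2
(5,2)O 1/2
(5,3)X 2/3
(5,4)X 2/2
The smallest same-type fraction is 1/2 at (3,2), which reduces to 1/2. Any threshold above that leaves this individual unsatisfied.

1/2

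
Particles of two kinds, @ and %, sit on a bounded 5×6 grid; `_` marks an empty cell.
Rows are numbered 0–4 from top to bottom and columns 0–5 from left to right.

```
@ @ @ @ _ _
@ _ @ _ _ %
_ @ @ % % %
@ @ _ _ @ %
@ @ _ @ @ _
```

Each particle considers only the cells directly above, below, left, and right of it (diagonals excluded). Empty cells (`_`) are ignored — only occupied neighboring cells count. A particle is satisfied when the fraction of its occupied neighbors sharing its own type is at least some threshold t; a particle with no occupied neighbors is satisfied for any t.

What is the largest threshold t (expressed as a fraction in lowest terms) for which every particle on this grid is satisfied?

1/3

Row 0: (0,0)@ 2/2 · (0,1)@ 2/2 · (0,2)@ 3/3 · (0,3)@ 1/1
Row 1: (1,0)@ 1/1 · (1,2)@ 2/2 · (1,5)% 1/1
Row 2: (2,1)@ 2/2 · (2,2)@ 2/3 · (2,3)% 1/2 · (2,4)% 2/3 · (2,5)% 3/3
Row 3: (3,0)@ 2/2 · (3,1)@ 3/3 · (3,4)@ 1/3 · (3,5)% 1/2
Row 4: (4,0)@ 2/2 · (4,1)@ 2/2 · (4,3)@ 1/1 · (4,4)@ 2/2
The smallest same-type fraction is 1/3 at (3,4), which reduces to 1/3. Any threshold above that leaves this particle unsatisfied.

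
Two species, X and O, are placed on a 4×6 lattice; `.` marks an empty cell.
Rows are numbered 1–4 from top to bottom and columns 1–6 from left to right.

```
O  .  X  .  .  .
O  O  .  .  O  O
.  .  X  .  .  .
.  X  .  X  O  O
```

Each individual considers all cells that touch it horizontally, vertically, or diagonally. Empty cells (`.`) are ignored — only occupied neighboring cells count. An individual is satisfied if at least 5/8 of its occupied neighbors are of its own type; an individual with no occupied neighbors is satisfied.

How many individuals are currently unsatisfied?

4

Row 1: (1,1)O 2/2 ok · (1,3)X 0/1 unhappy
Row 2: (2,1)O 2/2 ok · (2,2)O 2/4 unhappy · (2,5)O 1/1 ok · (2,6)O 1/1 ok
Row 3: (3,3)X 2/3 ok
Row 4: (4,2)X 1/1 ok · (4,4)X 1/2 unhappy · (4,5)O 1/2 unhappy · (4,6)O 1/1 ok
Unsatisfied: (1,3), (2,2), (4,4), (4,5) — 4 in total.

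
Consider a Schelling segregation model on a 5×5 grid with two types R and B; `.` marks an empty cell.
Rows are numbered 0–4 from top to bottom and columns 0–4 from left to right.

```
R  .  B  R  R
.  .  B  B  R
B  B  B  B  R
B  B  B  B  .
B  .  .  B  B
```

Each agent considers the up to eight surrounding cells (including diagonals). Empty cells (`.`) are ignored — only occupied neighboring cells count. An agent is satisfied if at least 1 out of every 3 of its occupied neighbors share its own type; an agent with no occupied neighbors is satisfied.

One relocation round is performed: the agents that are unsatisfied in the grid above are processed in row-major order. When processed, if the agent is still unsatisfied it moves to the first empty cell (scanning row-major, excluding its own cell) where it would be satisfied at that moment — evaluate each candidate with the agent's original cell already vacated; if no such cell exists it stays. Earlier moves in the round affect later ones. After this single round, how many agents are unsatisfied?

0

Initially unsatisfied (in order): (2,4).
  (2,4) → (0,1).
Resulting grid:
R R B R R
. . B B R
B B B B .
B B B B .
B . . B B
All satisfied now.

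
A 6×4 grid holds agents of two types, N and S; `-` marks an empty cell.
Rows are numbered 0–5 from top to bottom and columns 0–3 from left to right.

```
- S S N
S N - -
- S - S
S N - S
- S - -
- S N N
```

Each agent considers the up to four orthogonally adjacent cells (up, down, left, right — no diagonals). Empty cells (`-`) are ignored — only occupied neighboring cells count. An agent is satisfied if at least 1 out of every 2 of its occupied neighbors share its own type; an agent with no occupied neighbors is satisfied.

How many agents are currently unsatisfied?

6

(0,1)S 1/2 ✓
(0,2)S 1/2 ✓
(0,3)N 0/1 ✗
(1,0)S 0/1 ✗
(1,1)N 0/3 ✗
(2,1)S 0/2 ✗
(2,3)S 1/1 ✓
(3,0)S 0/1 ✗
(3,1)N 0/3 ✗
(3,3)S 1/1 ✓
(4,1)S 1/2 ✓
(5,1)S 1/2 ✓
(5,2)N 1/2 ✓
(5,3)N 1/1 ✓
Unsatisfied: (0,3), (1,0), (1,1), (2,1), (3,0), (3,1) — 6 in total.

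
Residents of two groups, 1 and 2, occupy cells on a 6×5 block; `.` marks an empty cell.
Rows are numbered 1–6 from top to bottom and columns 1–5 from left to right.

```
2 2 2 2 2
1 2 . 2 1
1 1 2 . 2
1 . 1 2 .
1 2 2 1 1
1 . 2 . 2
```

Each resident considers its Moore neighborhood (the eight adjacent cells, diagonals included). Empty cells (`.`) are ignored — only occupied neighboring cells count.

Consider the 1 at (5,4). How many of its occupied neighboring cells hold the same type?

Occupied neighbors of (5,4): (4,3)=1, (4,4)=2, (5,3)=2, (5,5)=1, (6,3)=2, (6,5)=2.
Same type (1): 2 of 6.

2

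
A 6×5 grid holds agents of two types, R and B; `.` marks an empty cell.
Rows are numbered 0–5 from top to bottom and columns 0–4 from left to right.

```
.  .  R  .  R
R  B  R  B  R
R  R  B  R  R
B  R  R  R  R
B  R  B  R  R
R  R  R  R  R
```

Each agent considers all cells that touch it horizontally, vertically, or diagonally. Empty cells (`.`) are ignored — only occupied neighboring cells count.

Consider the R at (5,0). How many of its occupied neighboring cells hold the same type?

2

Occupied neighbors of (5,0): (4,0)=B, (4,1)=R, (5,1)=R.
Same type (R): 2 of 3.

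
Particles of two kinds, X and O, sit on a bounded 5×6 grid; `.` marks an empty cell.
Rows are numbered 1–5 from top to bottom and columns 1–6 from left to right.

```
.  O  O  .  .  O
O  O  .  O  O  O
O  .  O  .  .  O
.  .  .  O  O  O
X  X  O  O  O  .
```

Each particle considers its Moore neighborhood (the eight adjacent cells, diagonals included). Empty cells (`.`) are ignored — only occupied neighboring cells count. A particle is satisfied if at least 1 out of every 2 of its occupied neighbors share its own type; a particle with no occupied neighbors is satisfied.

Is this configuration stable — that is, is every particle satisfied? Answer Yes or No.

Row 1: (1,2)O 3/3 satisfied · (1,3)O 3/3 satisfied · (1,6)O 2/2 satisfied
Row 2: (2,1)O 3/3 satisfied · (2,2)O 5/5 satisfied · (2,4)O 3/3 satisfied · (2,5)O 4/4 satisfied · (2,6)O 3/3 satisfied
Row 3: (3,1)O 2/2 satisfied · (3,3)O 3/3 satisfied · (3,6)O 4/4 satisfied
Row 4: (4,4)O 5/5 satisfied · (4,5)O 5/5 satisfied · (4,6)O 3/3 satisfied
Row 5: (5,1)X 1/1 satisfied · (5,2)X 1/2 satisfied · (5,3)O 2/3 satisfied · (5,4)O 4/4 satisfied · (5,5)O 4/4 satisfied
All meet the threshold, so the configuration is stable.

Yes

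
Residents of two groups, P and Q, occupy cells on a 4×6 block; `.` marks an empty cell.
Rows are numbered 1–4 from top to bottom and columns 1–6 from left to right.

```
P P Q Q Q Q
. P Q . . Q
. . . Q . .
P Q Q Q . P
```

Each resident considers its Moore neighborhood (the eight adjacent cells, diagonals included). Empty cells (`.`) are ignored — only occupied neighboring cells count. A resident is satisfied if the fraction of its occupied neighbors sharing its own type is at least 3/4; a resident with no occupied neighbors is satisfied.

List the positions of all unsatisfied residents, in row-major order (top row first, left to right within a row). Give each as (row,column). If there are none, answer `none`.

(1,1)P 2/2 satisfied
(1,2)P 2/4 not
(1,3)Q 2/4 not
(1,4)Q 3/3 satisfied
(1,5)Q 3/3 satisfied
(1,6)Q 2/2 satisfied
(2,2)P 2/4 not
(2,3)Q 3/5 not
(2,6)Q 2/2 satisfied
(3,4)Q 3/3 satisfied
(4,1)P 0/1 not
(4,2)Q 1/2 not
(4,3)Q 3/3 satisfied
(4,4)Q 2/2 satisfied
(4,6)P 0/0 satisfied

(1,2), (1,3), (2,2), (2,3), (4,1), (4,2)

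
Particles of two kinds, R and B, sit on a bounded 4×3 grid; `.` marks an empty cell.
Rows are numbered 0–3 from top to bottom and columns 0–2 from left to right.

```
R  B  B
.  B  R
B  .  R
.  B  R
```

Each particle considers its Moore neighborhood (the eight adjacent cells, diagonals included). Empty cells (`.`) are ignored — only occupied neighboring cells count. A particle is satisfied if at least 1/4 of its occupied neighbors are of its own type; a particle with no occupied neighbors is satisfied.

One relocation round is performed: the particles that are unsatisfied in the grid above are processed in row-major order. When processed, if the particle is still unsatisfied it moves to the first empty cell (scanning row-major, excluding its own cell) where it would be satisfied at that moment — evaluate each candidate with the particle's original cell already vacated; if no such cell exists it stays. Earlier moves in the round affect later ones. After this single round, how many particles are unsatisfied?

0

Initially unsatisfied (in order): (0,0).
  (0,0) → (2,1).
Resulting grid:
. B B
. B R
B R R
. B R
All satisfied now.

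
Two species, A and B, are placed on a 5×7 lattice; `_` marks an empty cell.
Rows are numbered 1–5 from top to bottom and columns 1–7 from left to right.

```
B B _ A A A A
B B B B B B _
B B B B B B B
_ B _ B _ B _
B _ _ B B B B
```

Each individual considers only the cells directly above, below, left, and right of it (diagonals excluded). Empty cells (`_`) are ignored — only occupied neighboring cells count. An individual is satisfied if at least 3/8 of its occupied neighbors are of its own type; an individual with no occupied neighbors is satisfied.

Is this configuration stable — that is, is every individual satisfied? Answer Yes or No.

Yes

(1,1)B 2/2 ✓
(1,2)B 2/2 ✓
(1,4)A 1/2 ✓
(1,5)A 2/3 ✓
(1,6)A 2/3 ✓
(1,7)A 1/1 ✓
(2,1)B 3/3 ✓
(2,2)B 4/4 ✓
(2,3)B 3/3 ✓
(2,4)B 3/4 ✓
(2,5)B 3/4 ✓
(2,6)B 2/3 ✓
(3,1)B 2/2 ✓
(3,2)B 4/4 ✓
(3,3)B 3/3 ✓
(3,4)B 4/4 ✓
(3,5)B 3/3 ✓
(3,6)B 4/4 ✓
(3,7)B 1/1 ✓
(4,2)B 1/1 ✓
(4,4)B 2/2 ✓
(4,6)B 2/2 ✓
(5,1)B 0/0 ✓
(5,4)B 2/2 ✓
(5,5)B 2/2 ✓
(5,6)B 3/3 ✓
(5,7)B 1/1 ✓
All meet the threshold, so the configuration is stable.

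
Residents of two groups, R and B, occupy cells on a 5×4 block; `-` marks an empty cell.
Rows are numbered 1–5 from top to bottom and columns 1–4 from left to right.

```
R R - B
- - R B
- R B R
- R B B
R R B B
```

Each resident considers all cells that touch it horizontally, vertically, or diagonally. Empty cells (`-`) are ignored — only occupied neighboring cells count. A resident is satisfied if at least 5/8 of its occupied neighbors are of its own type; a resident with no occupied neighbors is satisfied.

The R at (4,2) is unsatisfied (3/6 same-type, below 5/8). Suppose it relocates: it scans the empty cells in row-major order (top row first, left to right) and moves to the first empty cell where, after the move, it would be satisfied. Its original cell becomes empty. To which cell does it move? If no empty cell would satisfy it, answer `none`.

Vacating (4,2). Empty cells in order:
  (1,3): 2/4 same-type → still unsatisfied.
  (2,1): 3/3 same-type → satisfied — stop here.

(2,1)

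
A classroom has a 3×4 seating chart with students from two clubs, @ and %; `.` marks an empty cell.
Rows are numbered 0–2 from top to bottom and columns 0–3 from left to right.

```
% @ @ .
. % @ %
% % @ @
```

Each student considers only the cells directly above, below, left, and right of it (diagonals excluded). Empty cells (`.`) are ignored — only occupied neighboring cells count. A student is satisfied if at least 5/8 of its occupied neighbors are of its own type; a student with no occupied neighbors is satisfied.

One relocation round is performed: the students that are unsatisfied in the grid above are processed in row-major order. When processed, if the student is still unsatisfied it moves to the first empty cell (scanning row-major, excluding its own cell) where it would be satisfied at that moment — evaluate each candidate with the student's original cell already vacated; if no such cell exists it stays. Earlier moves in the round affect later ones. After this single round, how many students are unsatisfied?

5

Initially unsatisfied (in order): (0,0), (0,1), (1,1), (1,2), (1,3), (2,3).
  (0,0) → (1,0).
  (0,1): no empty cell satisfies it; stays.
  (1,1): no empty cell satisfies it; stays.
  (1,2): no empty cell satisfies it; stays.
  (1,3): no empty cell satisfies it; stays.
  (2,3): no empty cell satisfies it; stays.
Resulting grid:
. @ @ .
% % @ %
% % @ @
Unsatisfied now: (0,1), (1,1), (1,2), (1,3), (2,3).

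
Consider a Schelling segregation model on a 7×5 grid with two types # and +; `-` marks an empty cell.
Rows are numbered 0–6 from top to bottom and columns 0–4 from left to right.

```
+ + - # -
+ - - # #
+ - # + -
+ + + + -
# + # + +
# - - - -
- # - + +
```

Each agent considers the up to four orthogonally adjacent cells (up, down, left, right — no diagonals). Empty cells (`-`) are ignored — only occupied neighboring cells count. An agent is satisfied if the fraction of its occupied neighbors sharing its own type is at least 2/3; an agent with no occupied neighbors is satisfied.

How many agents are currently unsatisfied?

Row 0: (0,0)+ 2/2 ok · (0,1)+ 1/1 ok · (0,3)# 1/1 ok
Row 1: (1,0)+ 2/2 ok · (1,3)# 2/3 ok · (1,4)# 1/1 ok
Row 2: (2,0)+ 2/2 ok · (2,2)# 0/2 unhappy · (2,3)+ 1/3 unhappy
Row 3: (3,0)+ 2/3 ok · (3,1)+ 3/3 ok · (3,2)+ 2/4 unhappy · (3,3)+ 3/3 ok
Row 4: (4,0)# 1/3 unhappy · (4,1)+ 1/3 unhappy · (4,2)# 0/3 unhappy · (4,3)+ 2/3 ok · (4,4)+ 1/1 ok
Row 5: (5,0)# 1/1 ok
Row 6: (6,1)# 0/0 ok · (6,3)+ 1/1 ok · (6,4)+ 1/1 ok
Unsatisfied: (2,2), (2,3), (3,2), (4,0), (4,1), (4,2) — 6 in total.

6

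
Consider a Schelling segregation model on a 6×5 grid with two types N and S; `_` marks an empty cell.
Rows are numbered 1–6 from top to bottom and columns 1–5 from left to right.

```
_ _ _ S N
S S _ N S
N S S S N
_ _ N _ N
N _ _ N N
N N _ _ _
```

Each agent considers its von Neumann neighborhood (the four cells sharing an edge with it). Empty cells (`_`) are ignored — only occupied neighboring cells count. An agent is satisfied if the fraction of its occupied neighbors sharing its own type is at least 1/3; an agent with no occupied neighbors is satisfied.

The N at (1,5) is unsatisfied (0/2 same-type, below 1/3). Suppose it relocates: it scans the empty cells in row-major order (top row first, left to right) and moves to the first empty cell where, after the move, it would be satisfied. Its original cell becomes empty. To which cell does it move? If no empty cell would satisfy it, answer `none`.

(2,3)

Vacating (1,5). Empty cells in order:
  (1,1): 0/1 same-type → still unsatisfied.
  (1,2): 0/1 same-type → still unsatisfied.
  (1,3): 0/1 same-type → still unsatisfied.
  (2,3): 1/3 same-type → satisfied — stop here.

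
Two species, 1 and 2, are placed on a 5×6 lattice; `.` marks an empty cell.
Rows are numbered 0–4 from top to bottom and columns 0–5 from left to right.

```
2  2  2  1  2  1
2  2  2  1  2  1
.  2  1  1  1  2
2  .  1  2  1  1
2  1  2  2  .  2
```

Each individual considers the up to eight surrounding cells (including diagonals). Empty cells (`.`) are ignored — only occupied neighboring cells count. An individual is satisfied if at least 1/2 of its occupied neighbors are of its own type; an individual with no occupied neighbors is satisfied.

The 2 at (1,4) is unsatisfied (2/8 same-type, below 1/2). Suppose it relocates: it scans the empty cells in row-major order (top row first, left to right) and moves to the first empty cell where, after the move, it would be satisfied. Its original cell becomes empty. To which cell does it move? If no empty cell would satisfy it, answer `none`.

Vacating (1,4). Empty cells in order:
  (2,0): 4/4 same-type → satisfied — stop here.

(2,0)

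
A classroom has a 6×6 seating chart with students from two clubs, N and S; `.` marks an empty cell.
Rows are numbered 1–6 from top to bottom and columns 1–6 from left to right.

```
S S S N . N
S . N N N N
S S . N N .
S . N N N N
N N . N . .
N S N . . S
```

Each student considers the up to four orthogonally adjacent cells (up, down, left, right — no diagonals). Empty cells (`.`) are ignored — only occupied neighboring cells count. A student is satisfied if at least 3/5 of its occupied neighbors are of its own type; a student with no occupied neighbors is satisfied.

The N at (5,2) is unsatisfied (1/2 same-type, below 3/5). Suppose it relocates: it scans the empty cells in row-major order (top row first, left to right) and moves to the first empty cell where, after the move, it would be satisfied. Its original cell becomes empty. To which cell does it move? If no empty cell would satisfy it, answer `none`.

Vacating (5,2). Empty cells in order:
  (1,5): 3/3 same-type → satisfied — stop here.

(1,5)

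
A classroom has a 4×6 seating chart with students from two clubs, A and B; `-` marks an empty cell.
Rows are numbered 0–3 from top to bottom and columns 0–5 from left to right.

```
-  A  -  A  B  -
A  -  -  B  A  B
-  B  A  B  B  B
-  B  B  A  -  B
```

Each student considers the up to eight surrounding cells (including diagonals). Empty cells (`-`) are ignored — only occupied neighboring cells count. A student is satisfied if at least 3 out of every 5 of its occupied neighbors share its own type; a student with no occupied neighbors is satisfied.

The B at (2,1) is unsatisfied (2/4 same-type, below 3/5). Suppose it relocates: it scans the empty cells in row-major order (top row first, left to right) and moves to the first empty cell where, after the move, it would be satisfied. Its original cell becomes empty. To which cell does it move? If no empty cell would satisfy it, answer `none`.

Vacating (2,1). Empty cells in order:
  (0,0): 0/2 same-type → still unsatisfied.
  (0,2): 1/3 same-type → still unsatisfied.
  (0,5): 2/3 same-type → satisfied — stop here.

(0,5)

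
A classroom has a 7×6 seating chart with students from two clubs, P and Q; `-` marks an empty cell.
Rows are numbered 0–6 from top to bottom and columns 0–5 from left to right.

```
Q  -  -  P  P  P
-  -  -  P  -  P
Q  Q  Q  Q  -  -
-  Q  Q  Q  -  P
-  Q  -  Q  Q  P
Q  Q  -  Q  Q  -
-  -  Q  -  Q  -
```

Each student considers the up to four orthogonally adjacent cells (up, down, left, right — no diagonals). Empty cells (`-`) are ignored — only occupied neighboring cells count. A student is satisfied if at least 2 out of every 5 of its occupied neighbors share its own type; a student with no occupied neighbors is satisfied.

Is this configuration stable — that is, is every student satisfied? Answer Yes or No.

(0,0)Q 0/0 satisfied
(0,3)P 2/2 satisfied
(0,4)P 2/2 satisfied
(0,5)P 2/2 satisfied
(1,3)P 1/2 satisfied
(1,5)P 1/1 satisfied
(2,0)Q 1/1 satisfied
(2,1)Q 3/3 satisfied
(2,2)Q 3/3 satisfied
(2,3)Q 2/3 satisfied
(3,1)Q 3/3 satisfied
(3,2)Q 3/3 satisfied
(3,3)Q 3/3 satisfied
(3,5)P 1/1 satisfied
(4,1)Q 2/2 satisfied
(4,3)Q 3/3 satisfied
(4,4)Q 2/3 satisfied
(4,5)P 1/2 satisfied
(5,0)Q 1/1 satisfied
(5,1)Q 2/2 satisfied
(5,3)Q 2/2 satisfied
(5,4)Q 3/3 satisfied
(6,2)Q 0/0 satisfied
(6,4)Q 1/1 satisfied
All meet the threshold, so the configuration is stable.

Yes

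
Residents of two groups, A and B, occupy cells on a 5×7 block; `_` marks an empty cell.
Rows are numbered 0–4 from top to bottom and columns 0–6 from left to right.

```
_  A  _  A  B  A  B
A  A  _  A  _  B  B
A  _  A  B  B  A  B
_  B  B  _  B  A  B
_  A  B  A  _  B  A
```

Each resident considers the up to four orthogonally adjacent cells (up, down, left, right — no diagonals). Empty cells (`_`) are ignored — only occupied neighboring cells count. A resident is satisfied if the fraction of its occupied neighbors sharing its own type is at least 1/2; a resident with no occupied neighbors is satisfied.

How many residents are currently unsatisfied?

13

Row 0: (0,1)A 1/1 ✓ · (0,3)A 1/2 ✓ · (0,4)B 0/2 ✗ · (0,5)A 0/3 ✗ · (0,6)B 1/2 ✓
Row 1: (1,0)A 2/2 ✓ · (1,1)A 2/2 ✓ · (1,3)A 1/2 ✓ · (1,5)B 1/3 ✗ · (1,6)B 3/3 ✓
Row 2: (2,0)A 1/1 ✓ · (2,2)A 0/2 ✗ · (2,3)B 1/3 ✗ · (2,4)B 2/3 ✓ · (2,5)A 1/4 ✗ · (2,6)B 2/3 ✓
Row 3: (3,1)B 1/2 ✓ · (3,2)B 2/3 ✓ · (3,4)B 1/2 ✓ · (3,5)A 1/4 ✗ · (3,6)B 1/3 ✗
Row 4: (4,1)A 0/2 ✗ · (4,2)B 1/3 ✗ · (4,3)A 0/1 ✗ · (4,5)B 0/2 ✗ · (4,6)A 0/2 ✗
Unsatisfied: (0,4), (0,5), (1,5), (2,2), (2,3), (2,5), (3,5), (3,6), (4,1), (4,2), (4,3), (4,5), (4,6) — 13 in total.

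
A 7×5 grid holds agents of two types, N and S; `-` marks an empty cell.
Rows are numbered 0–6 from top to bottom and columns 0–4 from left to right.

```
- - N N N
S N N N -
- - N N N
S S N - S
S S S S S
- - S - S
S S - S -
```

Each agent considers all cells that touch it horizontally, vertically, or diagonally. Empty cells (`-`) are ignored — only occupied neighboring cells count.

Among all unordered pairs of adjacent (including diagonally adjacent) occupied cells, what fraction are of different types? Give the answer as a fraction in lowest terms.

8/49

Scan each occupied cell's neighbors to the right and below (and the two forward diagonals) so each pair is counted once.
Row 0: N(0,2)–N(0,3)= N(0,2)–N(1,2)= N(0,2)–N(1,3)= N(0,2)–N(1,1)= N(0,3)–N(0,4)= N(0,3)–N(1,3)= N(0,3)–N(1,2)= N(0,4)–N(1,3)=  → 0/8 unlike.
Row 1: S(1,0)–N(1,1)≠ N(1,1)–N(1,2)= N(1,1)–N(2,2)= N(1,2)–N(1,3)= N(1,2)–N(2,2)= N(1,2)–N(2,3)= N(1,3)–N(2,3)= N(1,3)–N(2,4)= N(1,3)–N(2,2)=  → 1/9 unlike.
Row 2: N(2,2)–N(2,3)= N(2,2)–N(3,2)= N(2,2)–S(3,1)≠ N(2,3)–N(2,4)= N(2,3)–S(3,4)≠ N(2,3)–N(3,2)= N(2,4)–S(3,4)≠  → 3/7 unlike.
Row 3: S(3,0)–S(3,1)= S(3,0)–S(4,0)= S(3,0)–S(4,1)= S(3,1)–N(3,2)≠ S(3,1)–S(4,1)= S(3,1)–S(4,2)= S(3,1)–S(4,0)= N(3,2)–S(4,2)≠ N(3,2)–S(4,3)≠ N(3,2)–S(4,1)≠ S(3,4)–S(4,4)= S(3,4)–S(4,3)=  → 4/12 unlike.
Row 4: S(4,0)–S(4,1)= S(4,1)–S(4,2)= S(4,1)–S(5,2)= S(4,2)–S(4,3)= S(4,2)–S(5,2)= S(4,3)–S(4,4)= S(4,3)–S(5,4)= S(4,3)–S(5,2)= S(4,4)–S(5,4)=  → 0/9 unlike.
Row 5: S(5,2)–S(6,3)= S(5,2)–S(6,1)= S(5,4)–S(6,3)=  → 0/3 unlike.
Row 6: S(6,0)–S(6,1)=  → 0/1 unlike.
Total adjacent occupied pairs: 49; unlike-type pairs: 8.
8/49 is already in lowest terms.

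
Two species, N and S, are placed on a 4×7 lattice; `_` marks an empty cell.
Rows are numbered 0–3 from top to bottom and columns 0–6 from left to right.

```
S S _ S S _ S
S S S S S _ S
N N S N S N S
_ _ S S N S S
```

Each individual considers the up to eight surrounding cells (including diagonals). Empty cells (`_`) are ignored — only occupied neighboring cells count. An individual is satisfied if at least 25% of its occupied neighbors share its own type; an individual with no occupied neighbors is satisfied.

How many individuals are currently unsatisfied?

3

Row 0: (0,0)S 3/3 satisfied · (0,1)S 4/4 satisfied · (0,3)S 4/4 satisfied · (0,4)S 3/3 satisfied · (0,6)S 1/1 satisfied
Row 1: (1,0)S 3/5 satisfied · (1,1)S 5/7 satisfied · (1,2)S 5/7 satisfied · (1,3)S 6/7 satisfied · (1,4)S 4/6 satisfied · (1,6)S 2/3 satisfied
Row 2: (2,0)N 1/3 satisfied · (2,1)N 1/6 not · (2,2)S 5/7 satisfied · (2,3)N 1/8 not · (2,4)S 4/7 satisfied · (2,5)N 1/7 not · (2,6)S 3/4 satisfied
Row 3: (3,2)S 2/4 satisfied · (3,3)S 3/5 satisfied · (3,4)N 2/5 satisfied · (3,5)S 3/5 satisfied · (3,6)S 2/3 satisfied
Unsatisfied: (2,1), (2,3), (2,5) — 3 in total.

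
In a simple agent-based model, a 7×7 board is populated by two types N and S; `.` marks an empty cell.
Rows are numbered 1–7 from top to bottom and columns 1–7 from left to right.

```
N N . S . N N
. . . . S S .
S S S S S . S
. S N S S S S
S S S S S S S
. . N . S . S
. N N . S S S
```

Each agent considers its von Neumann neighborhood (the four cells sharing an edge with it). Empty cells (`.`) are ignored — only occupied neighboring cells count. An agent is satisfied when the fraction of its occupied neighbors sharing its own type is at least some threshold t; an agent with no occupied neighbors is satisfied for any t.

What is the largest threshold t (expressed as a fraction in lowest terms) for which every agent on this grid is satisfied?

0/1

Row 1: (1,1)N 1/1 · (1,2)N 1/1 · (1,4)S — no occupied neighbors · (1,6)N 1/2 · (1,7)N 1/1
Row 2: (2,5)S 2/2 · (2,6)S 1/2
Row 3: (3,1)S 1/1 · (3,2)S 3/3 · (3,3)S 2/3 · (3,4)S 3/3 · (3,5)S 3/3 · (3,7)S 1/1
Row 4: (4,2)S 2/3 · (4,3)N 0/4 · (4,4)S 3/4 · (4,5)S 4/4 · (4,6)S 3/3 · (4,7)S 3/3
Row 5: (5,1)S 1/1 · (5,2)S 3/3 · (5,3)S 2/4 · (5,4)S 3/3 · (5,5)S 4/4 · (5,6)S 3/3 · (5,7)S 3/3
Row 6: (6,3)N 1/2 · (6,5)S 2/2 · (6,7)S 2/2
Row 7: (7,2)N 1/1 · (7,3)N 2/2 · (7,5)S 2/2 · (7,6)S 2/2 · (7,7)S 2/2
The smallest same-type fraction is 0/4 at (4,3), which reduces to 0/1. Any threshold above that leaves this agent unsatisfied.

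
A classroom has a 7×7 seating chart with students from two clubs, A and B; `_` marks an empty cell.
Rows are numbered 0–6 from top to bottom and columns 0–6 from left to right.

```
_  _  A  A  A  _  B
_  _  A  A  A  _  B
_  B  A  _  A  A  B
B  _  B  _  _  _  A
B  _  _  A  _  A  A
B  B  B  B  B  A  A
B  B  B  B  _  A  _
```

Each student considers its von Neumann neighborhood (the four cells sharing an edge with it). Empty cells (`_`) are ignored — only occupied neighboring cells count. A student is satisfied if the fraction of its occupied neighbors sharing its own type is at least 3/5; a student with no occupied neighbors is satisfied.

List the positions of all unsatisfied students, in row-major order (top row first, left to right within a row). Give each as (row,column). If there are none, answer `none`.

(0,2)A 2/2 ok
(0,3)A 3/3 ok
(0,4)A 2/2 ok
(0,6)B 1/1 ok
(1,2)A 3/3 ok
(1,3)A 3/3 ok
(1,4)A 3/3 ok
(1,6)B 2/2 ok
(2,1)B 0/1 unhappy
(2,2)A 1/3 unhappy
(2,4)A 2/2 ok
(2,5)A 1/2 unhappy
(2,6)B 1/3 unhappy
(3,0)B 1/1 ok
(3,2)B 0/1 unhappy
(3,6)A 1/2 unhappy
(4,0)B 2/2 ok
(4,3)A 0/1 unhappy
(4,5)A 2/2 ok
(4,6)A 3/3 ok
(5,0)B 3/3 ok
(5,1)B 3/3 ok
(5,2)B 3/3 ok
(5,3)B 3/4 ok
(5,4)B 1/2 unhappy
(5,5)A 3/4 ok
(5,6)A 2/2 ok
(6,0)B 2/2 ok
(6,1)B 3/3 ok
(6,2)B 3/3 ok
(6,3)B 2/2 ok
(6,5)A 1/1 ok

(2,1), (2,2), (2,5), (2,6), (3,2), (3,6), (4,3), (5,4)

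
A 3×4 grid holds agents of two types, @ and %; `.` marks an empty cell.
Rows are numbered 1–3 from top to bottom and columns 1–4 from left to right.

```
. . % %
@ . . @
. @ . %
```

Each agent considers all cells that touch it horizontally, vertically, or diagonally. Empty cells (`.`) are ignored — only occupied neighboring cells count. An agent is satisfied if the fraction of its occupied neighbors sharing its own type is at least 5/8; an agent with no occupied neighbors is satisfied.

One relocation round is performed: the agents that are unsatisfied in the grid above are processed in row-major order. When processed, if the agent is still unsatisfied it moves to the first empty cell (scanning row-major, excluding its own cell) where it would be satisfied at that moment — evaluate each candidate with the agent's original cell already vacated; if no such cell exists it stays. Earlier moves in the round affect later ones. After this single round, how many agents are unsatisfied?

Initially unsatisfied (in order): (1,3), (1,4), (2,4), (3,4).
  (1,3): no empty cell satisfies it; stays.
  (1,4): no empty cell satisfies it; stays.
  (2,4) → (1,1).
  (3,4): now satisfied by earlier moves; stays.
Resulting grid:
@ . % %
@ . . .
. @ . %
All satisfied now.

0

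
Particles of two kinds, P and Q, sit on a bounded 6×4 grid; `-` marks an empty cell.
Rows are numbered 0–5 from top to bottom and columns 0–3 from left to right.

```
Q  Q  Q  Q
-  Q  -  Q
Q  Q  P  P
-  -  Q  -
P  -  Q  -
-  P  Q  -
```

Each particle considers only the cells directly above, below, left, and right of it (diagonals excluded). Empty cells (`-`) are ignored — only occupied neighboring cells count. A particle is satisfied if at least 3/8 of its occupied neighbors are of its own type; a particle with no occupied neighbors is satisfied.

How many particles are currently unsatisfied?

2

Row 0: (0,0)Q 1/1 ✓ · (0,1)Q 3/3 ✓ · (0,2)Q 2/2 ✓ · (0,3)Q 2/2 ✓
Row 1: (1,1)Q 2/2 ✓ · (1,3)Q 1/2 ✓
Row 2: (2,0)Q 1/1 ✓ · (2,1)Q 2/3 ✓ · (2,2)P 1/3 ✗ · (2,3)P 1/2 ✓
Row 3: (3,2)Q 1/2 ✓
Row 4: (4,0)P 0/0 ✓ · (4,2)Q 2/2 ✓
Row 5: (5,1)P 0/1 ✗ · (5,2)Q 1/2 ✓
Unsatisfied: (2,2), (5,1) — 2 in total.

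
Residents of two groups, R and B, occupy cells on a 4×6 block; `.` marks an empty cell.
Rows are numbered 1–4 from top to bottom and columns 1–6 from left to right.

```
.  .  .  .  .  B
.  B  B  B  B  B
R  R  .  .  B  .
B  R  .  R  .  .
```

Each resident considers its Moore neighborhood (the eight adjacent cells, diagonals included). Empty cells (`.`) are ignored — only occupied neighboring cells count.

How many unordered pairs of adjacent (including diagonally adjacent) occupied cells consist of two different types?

Scan each occupied cell's neighbors to the right and below (and the two forward diagonals) so each pair is counted once.
From row 1: 0 unlike of 2 pairs (running 0/2).
From row 2: 3 unlike of 10 pairs (running 3/12).
From row 3: 3 unlike of 6 pairs (running 6/18).
From row 4: 1 unlike of 1 pairs (running 7/19).
Total adjacent occupied pairs: 19; unlike-type pairs: 7.

7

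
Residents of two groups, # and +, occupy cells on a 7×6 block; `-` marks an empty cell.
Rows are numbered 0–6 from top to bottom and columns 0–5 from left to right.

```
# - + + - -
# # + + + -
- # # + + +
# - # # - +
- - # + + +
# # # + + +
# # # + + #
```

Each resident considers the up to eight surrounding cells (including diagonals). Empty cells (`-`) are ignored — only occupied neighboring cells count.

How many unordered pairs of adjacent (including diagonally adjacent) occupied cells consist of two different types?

22

Scan each occupied cell's neighbors to the right and below (and the two forward diagonals) so each pair is counted once.
Row 0: #(0,0)–#(1,0)= #(0,0)–#(1,1)= +(0,2)–+(0,3)= +(0,2)–+(1,2)= +(0,2)–+(1,3)= +(0,2)–#(1,1)≠ +(0,3)–+(1,3)= +(0,3)–+(1,4)= +(0,3)–+(1,2)=  → 1/9 unlike.
Row 1: #(1,0)–#(1,1)= #(1,0)–#(2,1)= #(1,1)–+(1,2)≠ #(1,1)–#(2,1)= #(1,1)–#(2,2)= +(1,2)–+(1,3)= +(1,2)–#(2,2)≠ +(1,2)–+(2,3)= +(1,2)–#(2,1)≠ +(1,3)–+(1,4)= +(1,3)–+(2,3)= +(1,3)–+(2,4)= +(1,3)–#(2,2)≠ +(1,4)–+(2,4)= +(1,4)–+(2,5)= +(1,4)–+(2,3)=  → 4/16 unlike.
Row 2: #(2,1)–#(2,2)= #(2,1)–#(3,2)= #(2,1)–#(3,0)= #(2,2)–+(2,3)≠ #(2,2)–#(3,2)= #(2,2)–#(3,3)= +(2,3)–+(2,4)= +(2,3)–#(3,3)≠ +(2,3)–#(3,2)≠ +(2,4)–+(2,5)= +(2,4)–+(3,5)= +(2,4)–#(3,3)≠ +(2,5)–+(3,5)=  → 4/13 unlike.
Row 3: #(3,2)–#(3,3)= #(3,2)–#(4,2)= #(3,2)–+(4,3)≠ #(3,3)–+(4,3)≠ #(3,3)–+(4,4)≠ #(3,3)–#(4,2)= +(3,5)–+(4,5)= +(3,5)–+(4,4)=  → 3/8 unlike.
Row 4: #(4,2)–+(4,3)≠ #(4,2)–#(5,2)= #(4,2)–+(5,3)≠ #(4,2)–#(5,1)= +(4,3)–+(4,4)= +(4,3)–+(5,3)= +(4,3)–+(5,4)= +(4,3)–#(5,2)≠ +(4,4)–+(4,5)= +(4,4)–+(5,4)= +(4,4)–+(5,5)= +(4,4)–+(5,3)= +(4,5)–+(5,5)= +(4,5)–+(5,4)=  → 3/14 unlike.
Row 5: #(5,0)–#(5,1)= #(5,0)–#(6,0)= #(5,0)–#(6,1)= #(5,1)–#(5,2)= #(5,1)–#(6,1)= #(5,1)–#(6,2)= #(5,1)–#(6,0)= #(5,2)–+(5,3)≠ #(5,2)–#(6,2)= #(5,2)–+(6,3)≠ #(5,2)–#(6,1)= +(5,3)–+(5,4)= +(5,3)–+(6,3)= +(5,3)–+(6,4)= +(5,3)–#(6,2)≠ +(5,4)–+(5,5)= +(5,4)–+(6,4)= +(5,4)–#(6,5)≠ +(5,4)–+(6,3)= +(5,5)–#(6,5)≠ +(5,5)–+(6,4)=  → 5/21 unlike.
Row 6: #(6,0)–#(6,1)= #(6,1)–#(6,2)= #(6,2)–+(6,3)≠ +(6,3)–+(6,4)= +(6,4)–#(6,5)≠  → 2/5 unlike.
Total adjacent occupied pairs: 86; unlike-type pairs: 22.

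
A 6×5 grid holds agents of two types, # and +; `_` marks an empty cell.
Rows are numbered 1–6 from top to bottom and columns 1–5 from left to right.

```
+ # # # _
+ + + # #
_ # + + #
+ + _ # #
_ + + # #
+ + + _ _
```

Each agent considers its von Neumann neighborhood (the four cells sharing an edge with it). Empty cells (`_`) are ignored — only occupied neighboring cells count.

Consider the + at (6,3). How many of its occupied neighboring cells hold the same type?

2

Occupied neighbors of (6,3): (5,3)=+, (6,2)=+.
Same type (+): 2 of 2.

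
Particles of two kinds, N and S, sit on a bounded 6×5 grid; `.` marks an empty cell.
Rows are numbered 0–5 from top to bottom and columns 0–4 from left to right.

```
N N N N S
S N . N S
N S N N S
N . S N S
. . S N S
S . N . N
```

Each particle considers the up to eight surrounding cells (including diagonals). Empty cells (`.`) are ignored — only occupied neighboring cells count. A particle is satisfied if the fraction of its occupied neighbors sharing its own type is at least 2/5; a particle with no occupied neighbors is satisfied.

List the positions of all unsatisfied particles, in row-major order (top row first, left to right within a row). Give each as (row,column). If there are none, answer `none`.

(0,4), (1,0), (2,1), (3,2), (3,3), (4,2), (4,4)

(0,0)N 2/3 ✓
(0,1)N 3/4 ✓
(0,2)N 4/4 ✓
(0,3)N 2/4 ✓
(0,4)S 1/3 ✗
(1,0)S 1/5 ✗
(1,1)N 5/7 ✓
(1,3)N 4/7 ✓
(1,4)S 2/5 ✓
(2,0)N 2/4 ✓
(2,1)S 2/6 ✗
(2,2)N 4/6 ✓
(2,3)N 3/7 ✓
(2,4)S 2/5 ✓
(3,0)N 1/2 ✓
(3,2)S 2/6 ✗
(3,3)N 3/8 ✗
(3,4)S 2/5 ✓
(4,2)S 1/4 ✗
(4,3)N 3/7 ✓
(4,4)S 1/4 ✗
(5,0)S 0/0 ✓
(5,2)N 1/2 ✓
(5,4)N 1/2 ✓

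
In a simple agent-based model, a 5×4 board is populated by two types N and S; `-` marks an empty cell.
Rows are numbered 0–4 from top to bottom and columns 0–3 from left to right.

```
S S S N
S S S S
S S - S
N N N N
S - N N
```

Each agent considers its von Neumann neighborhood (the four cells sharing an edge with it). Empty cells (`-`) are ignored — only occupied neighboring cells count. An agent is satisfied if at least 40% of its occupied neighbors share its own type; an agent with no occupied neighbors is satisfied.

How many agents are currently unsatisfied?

3

Row 0: (0,0)S 2/2 satisfied · (0,1)S 3/3 satisfied · (0,2)S 2/3 satisfied · (0,3)N 0/2 not
Row 1: (1,0)S 3/3 satisfied · (1,1)S 4/4 satisfied · (1,2)S 3/3 satisfied · (1,3)S 2/3 satisfied
Row 2: (2,0)S 2/3 satisfied · (2,1)S 2/3 satisfied · (2,3)S 1/2 satisfied
Row 3: (3,0)N 1/3 not · (3,1)N 2/3 satisfied · (3,2)N 3/3 satisfied · (3,3)N 2/3 satisfied
Row 4: (4,0)S 0/1 not · (4,2)N 2/2 satisfied · (4,3)N 2/2 satisfied
Unsatisfied: (0,3), (3,0), (4,0) — 3 in total.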